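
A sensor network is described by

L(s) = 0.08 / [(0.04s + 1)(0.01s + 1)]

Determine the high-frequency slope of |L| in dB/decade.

Each pole contributes −20 dB/decade at high frequency; each zero contributes +20 dB/decade.
Net: 0 zero(s) − 2 pole(s) → -40 dB/decade.

-40 dB/decade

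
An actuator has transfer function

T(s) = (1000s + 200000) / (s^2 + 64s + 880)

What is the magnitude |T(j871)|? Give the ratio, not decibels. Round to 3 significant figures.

Substitute s = j871:
Numerator: 1000(j871) + 200000 = 200000 + j871000
Denominator: (j871)^2 + 64(j871) + 880 = -757761 + j55744
|N| = √(200000² + 871000²) ≈ 8.9367e+05, ∠N ≈ 77.07°
|D| = √(757761² + 55744²) ≈ 7.5981e+05, ∠D ≈ 175.79°
|T| = 8.9367e+05 / 7.5981e+05 ≈ 1.1762

1.18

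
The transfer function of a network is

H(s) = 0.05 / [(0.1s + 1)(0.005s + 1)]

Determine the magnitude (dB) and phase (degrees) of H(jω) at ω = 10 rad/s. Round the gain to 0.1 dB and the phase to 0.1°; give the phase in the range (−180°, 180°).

-29.0 dB, -47.9°

At ω = 10 rad/s:
pole (1 + j10·0.1) = 1 + j1 → |·| ≈ 1.4142, ∠ ≈ 45.00°
pole (1 + j10·0.005) = 1 + j0.05 → |·| ≈ 1.0012, ∠ ≈ 2.86°
|H| = 0.05 · 1 / (1.4142 · 1.0012) ≈ 0.035313
Gain = 20 log₁₀(0.035313) ≈ -29.04 dB
∠H = (0°) − (45.00° + 2.86°) = -47.86°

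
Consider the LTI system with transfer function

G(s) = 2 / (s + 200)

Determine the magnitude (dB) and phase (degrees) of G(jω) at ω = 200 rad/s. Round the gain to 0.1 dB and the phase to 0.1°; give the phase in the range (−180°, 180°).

-43.0 dB, -45.0°

Substitute s = j200:
Numerator: 2 = 2 + j0
Denominator: (j200) + 200 = 200 + j200
|N| = √(2² + 0²) ≈ 2, ∠N ≈ 0.00°
|D| = √(200² + 200²) ≈ 282.84, ∠D ≈ 45.00°
|G| = 2 / 282.84 ≈ 0.0070711
Gain = 20 log₁₀(0.0070711) ≈ -43.01 dB
∠G = 0.00° − 45.00° = -45.00°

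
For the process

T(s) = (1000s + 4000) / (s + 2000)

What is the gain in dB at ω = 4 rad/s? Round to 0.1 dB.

9.0 dB

Substitute s = j4:
Numerator: 1000(j4) + 4000 = 4000 + j4000
Denominator: (j4) + 2000 = 2000 + j4
|N| = √(4000² + 4000²) ≈ 5656.9, ∠N ≈ 45.00°
|D| = √(2000² + 4²) ≈ 2000, ∠D ≈ 0.11°
|T| = 5656.9 / 2000 ≈ 2.8284
Gain = 20 log₁₀(2.8284) ≈ 9.03 dB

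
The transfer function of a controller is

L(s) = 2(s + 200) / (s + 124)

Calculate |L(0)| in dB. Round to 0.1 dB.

10.2 dB

L(0) = 2·200 / (124) ≈ 3.2258
20 log₁₀(3.2258) ≈ 10.17 dB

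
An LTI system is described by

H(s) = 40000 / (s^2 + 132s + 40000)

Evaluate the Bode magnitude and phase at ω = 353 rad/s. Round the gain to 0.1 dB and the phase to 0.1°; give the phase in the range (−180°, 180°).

-7.7 dB, -151.2°

At s = jω = j353:
quadratic: (j353)² + 132·j353 + 40000 = -84609 + j46596 → |·| ≈ 96591, ∠ ≈ 151.16°
|H| = 40000 / 96591 ≈ 0.41412
Gain = 20 log₁₀(0.41412) ≈ -7.66 dB
∠H = 0.00° − 151.16° = -151.16°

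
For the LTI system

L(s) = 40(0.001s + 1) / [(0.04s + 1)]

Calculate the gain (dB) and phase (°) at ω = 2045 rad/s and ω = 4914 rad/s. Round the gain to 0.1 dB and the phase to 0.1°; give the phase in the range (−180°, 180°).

At ω = 2045 rad/s:
zero (1 + j2045·0.001) = 1 + j2.045 → |·| ≈ 2.2764, ∠ ≈ 63.94°
pole (1 + j2045·0.04) = 1 + j81.8 → |·| ≈ 81.806, ∠ ≈ 89.30°
|L| = 40 · 2.2764 / (81.806) ≈ 1.1131
Gain = 20 log₁₀(1.1131) ≈ 0.93 dB
∠L = (63.94°) − (89.30°) = -25.36°

At ω = 4914 rad/s:
zero (1 + j4914·0.001) = 1 + j4.914 → |·| ≈ 5.0147, ∠ ≈ 78.50°
pole (1 + j4914·0.04) = 1 + j196.56 → |·| ≈ 196.56, ∠ ≈ 89.71°
|L| = 40 · 5.0147 / (196.56) ≈ 1.0205
Gain = 20 log₁₀(1.0205) ≈ 0.18 dB
∠L = (78.50°) − (89.71°) = -11.21°

ω = 2045: 0.9 dB, -25.4°; ω = 4914: 0.2 dB, -11.2°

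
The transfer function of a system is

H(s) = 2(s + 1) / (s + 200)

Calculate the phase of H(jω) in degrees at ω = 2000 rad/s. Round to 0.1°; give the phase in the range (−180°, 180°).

At s = jω = j2000:
zero (s+1): 1 + j2000 → |·| = √(1²+2000²) = √4000001 ≈ 2000, ∠ = arctan(2000/1) ≈ 89.97°
pole (s+200): 200 + j2000 → |·| = √(200²+2000²) = √4040000 ≈ 2010, ∠ = arctan(2000/200) ≈ 84.29°
∠H = 89.97° − 84.29° = 5.68°

5.7°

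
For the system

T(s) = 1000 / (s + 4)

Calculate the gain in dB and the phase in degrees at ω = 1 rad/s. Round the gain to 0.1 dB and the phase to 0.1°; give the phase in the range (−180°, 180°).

47.7 dB, -14.0°

Substitute s = j1:
Numerator: 1000 = 1000 + j0
Denominator: (j1) + 4 = 4 + j1
|N| = √(1000² + 0²) ≈ 1000, ∠N ≈ 0.00°
|D| = √(4² + 1²) ≈ 4.1231, ∠D ≈ 14.04°
|T| = 1000 / 4.1231 ≈ 242.54
Gain = 20 log₁₀(242.54) ≈ 47.70 dB
∠T = 0.00° − 14.04° = -14.04°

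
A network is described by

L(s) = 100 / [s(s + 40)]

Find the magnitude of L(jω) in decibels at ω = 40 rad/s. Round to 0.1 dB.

-27.1 dB

At s = jω = j40:
pole (s+40): 40 + j40 → |·| = √(40²+40²) = √3200 ≈ 56.569, ∠ = arctan(40/40) ≈ 45.00°
pole at origin: |s| = 40, ∠ = 90.00° (in denominator)
|L| = 100 / 2262.8 ≈ 0.044193
Gain = 20 log₁₀(0.044193) ≈ -27.09 dB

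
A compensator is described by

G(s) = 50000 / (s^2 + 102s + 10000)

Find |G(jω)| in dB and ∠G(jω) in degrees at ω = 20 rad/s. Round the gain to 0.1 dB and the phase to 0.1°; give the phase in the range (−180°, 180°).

At s = jω = j20:
quadratic: (j20)² + 102·j20 + 10000 = 9600 + j2040 → |·| ≈ 9814.4, ∠ ≈ 12.00°
|G| = 50000 / 9814.4 ≈ 5.0946
Gain = 20 log₁₀(5.0946) ≈ 14.14 dB
∠G = 0.00° − 12.00° = -12.00°

14.1 dB, -12.0°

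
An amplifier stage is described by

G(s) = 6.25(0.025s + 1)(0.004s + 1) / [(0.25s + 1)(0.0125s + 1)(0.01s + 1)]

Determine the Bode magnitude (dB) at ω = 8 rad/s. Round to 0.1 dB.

At ω = 8 rad/s:
zero (1 + j8·0.025) = 1 + j0.2 → |·| ≈ 1.0198, ∠ ≈ 11.31°
zero (1 + j8·0.004) = 1 + j0.032 → |·| ≈ 1.0005, ∠ ≈ 1.83°
pole (1 + j8·0.25) = 1 + j2 → |·| ≈ 2.2361, ∠ ≈ 63.43°
pole (1 + j8·0.0125) = 1 + j0.1 → |·| ≈ 1.005, ∠ ≈ 5.71°
pole (1 + j8·0.01) = 1 + j0.08 → |·| ≈ 1.0032, ∠ ≈ 4.57°
|G| = 6.25 · 1.0198 · 1.0005 / (2.2361 · 1.005 · 1.0032) ≈ 2.8286
Gain = 20 log₁₀(2.8286) ≈ 9.03 dB

9.0 dB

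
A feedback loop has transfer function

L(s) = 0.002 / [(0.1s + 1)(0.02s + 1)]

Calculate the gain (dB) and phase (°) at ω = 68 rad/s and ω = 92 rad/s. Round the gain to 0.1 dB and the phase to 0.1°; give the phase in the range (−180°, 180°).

At ω = 68 rad/s:
pole (1 + j68·0.1) = 1 + j6.8 → |·| ≈ 6.8731, ∠ ≈ 81.63°
pole (1 + j68·0.02) = 1 + j1.36 → |·| ≈ 1.6881, ∠ ≈ 53.67°
|L| = 0.002 · 1 / (6.8731 · 1.6881) ≈ 0.00017238
Gain = 20 log₁₀(0.00017238) ≈ -75.27 dB
∠L = (0°) − (81.63° + 53.67°) = -135.30°

At ω = 92 rad/s:
pole (1 + j92·0.1) = 1 + j9.2 → |·| ≈ 9.2542, ∠ ≈ 83.80°
pole (1 + j92·0.02) = 1 + j1.84 → |·| ≈ 2.0942, ∠ ≈ 61.48°
|L| = 0.002 · 1 / (9.2542 · 2.0942) ≈ 0.0001032
Gain = 20 log₁₀(0.0001032) ≈ -79.73 dB
∠L = (0°) − (83.80° + 61.48°) = -145.28°

ω = 68: -75.3 dB, -135.3°; ω = 92: -79.7 dB, -145.3°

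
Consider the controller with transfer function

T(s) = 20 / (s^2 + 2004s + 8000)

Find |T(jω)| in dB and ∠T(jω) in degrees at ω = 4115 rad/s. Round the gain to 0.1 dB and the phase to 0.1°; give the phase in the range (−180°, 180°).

-119.5 dB, -154.0°

Substitute s = j4115:
Numerator: 20 = 20 + j0
Denominator: (j4115)^2 + 2004(j4115) + 8000 = -16925225 + j8246460
|N| = √(20² + 0²) ≈ 20, ∠N ≈ 0.00°
|D| = √(16925225² + 8246460²) ≈ 1.8827e+07, ∠D ≈ 154.02°
|T| = 20 / 1.8827e+07 ≈ 1.0623e-06
Gain = 20 log₁₀(1.0623e-06) ≈ -119.48 dB
∠T = 0.00° − 154.02° = -154.02°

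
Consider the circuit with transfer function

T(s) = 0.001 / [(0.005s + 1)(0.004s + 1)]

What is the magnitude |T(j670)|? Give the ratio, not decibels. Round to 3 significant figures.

At ω = 670 rad/s:
pole (1 + j670·0.005) = 1 + j3.35 → |·| ≈ 3.4961, ∠ ≈ 73.38°
pole (1 + j670·0.004) = 1 + j2.68 → |·| ≈ 2.8605, ∠ ≈ 69.54°
|T| = 0.001 · 1 / (3.4961 · 2.8605) ≈ 9.9994e-05

0.000100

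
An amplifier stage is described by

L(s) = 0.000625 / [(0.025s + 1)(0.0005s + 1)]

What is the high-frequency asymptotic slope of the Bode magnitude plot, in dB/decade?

Each pole contributes −20 dB/decade at high frequency; each zero contributes +20 dB/decade.
Net: 0 zero(s) − 2 pole(s) → -40 dB/decade.

-40 dB/decade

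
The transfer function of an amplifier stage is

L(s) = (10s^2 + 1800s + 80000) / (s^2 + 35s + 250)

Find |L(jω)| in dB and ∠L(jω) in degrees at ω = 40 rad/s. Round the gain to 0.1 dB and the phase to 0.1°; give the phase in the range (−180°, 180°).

33.9 dB, -85.6°

Substitute s = j40:
Numerator: 10(j40)^2 + 1800(j40) + 80000 = 64000 + j72000
Denominator: (j40)^2 + 35(j40) + 250 = -1350 + j1400
|N| = √(64000² + 72000²) ≈ 96333, ∠N ≈ 48.37°
|D| = √(1350² + 1400²) ≈ 1944.9, ∠D ≈ 133.96°
|L| = 96333 / 1944.9 ≈ 49.531
Gain = 20 log₁₀(49.531) ≈ 33.90 dB
∠L = 48.37° − 133.96° = -85.59°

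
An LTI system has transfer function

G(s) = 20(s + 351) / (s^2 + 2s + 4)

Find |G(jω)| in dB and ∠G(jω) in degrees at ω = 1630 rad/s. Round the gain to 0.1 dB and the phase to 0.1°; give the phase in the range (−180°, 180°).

At s = jω = j1630:
zero (s+351): 351 + j1630 → |·| = √(351²+1630²) = √2780101 ≈ 1667.4, ∠ = arctan(1630/351) ≈ 77.85°
quadratic: (j1630)² + 2·j1630 + 4 = -2656896 + j3260 → |·| ≈ 2.6569e+06, ∠ ≈ 179.93°
|G| = 20 · 1667.4 / 2.6569e+06 ≈ 0.012551
Gain = 20 log₁₀(0.012551) ≈ -38.03 dB
∠G = 77.85° − 179.93° = -102.08°

-38.0 dB, -102.1°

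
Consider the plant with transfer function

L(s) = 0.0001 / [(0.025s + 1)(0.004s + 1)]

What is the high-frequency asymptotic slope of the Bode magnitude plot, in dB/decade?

-40 dB/decade

Each pole contributes −20 dB/decade at high frequency; each zero contributes +20 dB/decade.
Net: 0 zero(s) − 2 pole(s) → -40 dB/decade.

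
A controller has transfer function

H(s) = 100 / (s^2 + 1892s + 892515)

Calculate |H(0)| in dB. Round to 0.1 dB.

H(0) = 100 / 892515 ≈ 0.00011204
20 log₁₀(0.00011204) ≈ -79.01 dB

-79.0 dB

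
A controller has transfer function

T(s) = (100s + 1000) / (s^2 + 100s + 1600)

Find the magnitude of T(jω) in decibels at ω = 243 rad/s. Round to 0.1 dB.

-8.2 dB

Substitute s = j243:
Numerator: 100(j243) + 1000 = 1000 + j24300
Denominator: (j243)^2 + 100(j243) + 1600 = -57449 + j24300
|N| = √(1000² + 24300²) ≈ 24321, ∠N ≈ 87.64°
|D| = √(57449² + 24300²) ≈ 62377, ∠D ≈ 157.07°
|T| = 24321 / 62377 ≈ 0.3899
Gain = 20 log₁₀(0.3899) ≈ -8.18 dB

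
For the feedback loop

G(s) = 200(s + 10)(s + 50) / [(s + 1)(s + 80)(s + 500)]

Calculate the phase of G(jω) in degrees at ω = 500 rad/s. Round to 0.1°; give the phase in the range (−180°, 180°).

At s = jω = j500:
zero (s+10): 10 + j500 → |·| = √(10²+500²) = √250100 ≈ 500.1, ∠ = arctan(500/10) ≈ 88.85°
zero (s+50): 50 + j500 → |·| = √(50²+500²) = √252500 ≈ 502.49, ∠ = arctan(500/50) ≈ 84.29°
pole (s+1): 1 + j500 → |·| = √(1²+500²) = √250001 ≈ 500, ∠ = arctan(500/1) ≈ 89.89°
pole (s+80): 80 + j500 → |·| = √(80²+500²) = √256400 ≈ 506.36, ∠ = arctan(500/80) ≈ 80.91°
pole (s+500): 500 + j500 → |·| = √(500²+500²) = √500000 ≈ 707.11, ∠ = arctan(500/500) ≈ 45.00°
∠G = 173.14° − 215.80° = -42.66°

-42.7°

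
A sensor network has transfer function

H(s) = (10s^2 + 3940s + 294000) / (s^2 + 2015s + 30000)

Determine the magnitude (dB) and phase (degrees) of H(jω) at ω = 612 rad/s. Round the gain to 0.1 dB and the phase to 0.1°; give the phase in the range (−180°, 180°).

10.3 dB, 39.5°

Substitute s = j612:
Numerator: 10(j612)^2 + 3940(j612) + 294000 = -3451440 + j2411280
Denominator: (j612)^2 + 2015(j612) + 30000 = -344544 + j1233180
|N| = √(3451440² + 2411280²) ≈ 4.2103e+06, ∠N ≈ 145.06°
|D| = √(344544² + 1233180²) ≈ 1.2804e+06, ∠D ≈ 105.61°
|H| = 4.2103e+06 / 1.2804e+06 ≈ 3.2883
Gain = 20 log₁₀(3.2883) ≈ 10.34 dB
∠H = 145.06° − 105.61° = 39.45°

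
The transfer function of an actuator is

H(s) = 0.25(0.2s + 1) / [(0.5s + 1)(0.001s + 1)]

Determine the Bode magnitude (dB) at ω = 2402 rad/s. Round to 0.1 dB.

-28.3 dB

At ω = 2402 rad/s:
zero (1 + j2402·0.2) = 1 + j480.4 → |·| ≈ 480.4, ∠ ≈ 89.88°
pole (1 + j2402·0.5) = 1 + j1201 → |·| ≈ 1201, ∠ ≈ 89.95°
pole (1 + j2402·0.001) = 1 + j2.402 → |·| ≈ 2.6018, ∠ ≈ 67.40°
|H| = 0.25 · 480.4 / (1201 · 2.6018) ≈ 0.038435
Gain = 20 log₁₀(0.038435) ≈ -28.31 dB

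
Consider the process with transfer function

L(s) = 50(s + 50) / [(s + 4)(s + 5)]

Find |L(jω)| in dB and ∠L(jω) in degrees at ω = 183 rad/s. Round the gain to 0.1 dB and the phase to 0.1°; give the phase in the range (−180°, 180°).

-11.0 dB, -102.5°

At s = jω = j183:
zero (s+50): 50 + j183 → |·| = √(50²+183²) = √35989 ≈ 189.71, ∠ = arctan(183/50) ≈ 74.72°
pole (s+4): 4 + j183 → |·| = √(4²+183²) = √33505 ≈ 183.04, ∠ = arctan(183/4) ≈ 88.75°
pole (s+5): 5 + j183 → |·| = √(5²+183²) = √33514 ≈ 183.07, ∠ = arctan(183/5) ≈ 88.43°
|L| = 50 · 189.71 / 33509 ≈ 0.28307
Gain = 20 log₁₀(0.28307) ≈ -10.96 dB
∠L = 74.72° − 177.18° = -102.46°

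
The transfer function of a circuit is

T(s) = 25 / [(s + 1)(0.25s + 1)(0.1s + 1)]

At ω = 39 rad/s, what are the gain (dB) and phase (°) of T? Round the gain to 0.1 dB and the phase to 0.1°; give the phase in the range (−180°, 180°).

At ω = 39 rad/s:
pole (1 + j39·1) = 1 + j39 → |·| ≈ 39.013, ∠ ≈ 88.53°
pole (1 + j39·0.25) = 1 + j9.75 → |·| ≈ 9.8011, ∠ ≈ 84.14°
pole (1 + j39·0.1) = 1 + j3.9 → |·| ≈ 4.0262, ∠ ≈ 75.62°
|T| = 25 · 1 / (39.013 · 9.8011 · 4.0262) ≈ 0.016239
Gain = 20 log₁₀(0.016239) ≈ -35.79 dB
∠T = (0°) − (88.53° + 84.14° + 75.62°) = -248.29° ≡ 111.71° (principal value)

-35.8 dB, 111.7°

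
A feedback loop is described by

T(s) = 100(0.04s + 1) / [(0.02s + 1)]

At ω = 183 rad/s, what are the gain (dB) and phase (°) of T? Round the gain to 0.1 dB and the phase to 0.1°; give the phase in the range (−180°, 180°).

45.8 dB, 7.5°

At ω = 183 rad/s:
zero (1 + j183·0.04) = 1 + j7.32 → |·| ≈ 7.388, ∠ ≈ 82.22°
pole (1 + j183·0.02) = 1 + j3.66 → |·| ≈ 3.7942, ∠ ≈ 74.72°
|T| = 100 · 7.388 / (3.7942) ≈ 194.72
Gain = 20 log₁₀(194.72) ≈ 45.79 dB
∠T = (82.22°) − (74.72°) = 7.50°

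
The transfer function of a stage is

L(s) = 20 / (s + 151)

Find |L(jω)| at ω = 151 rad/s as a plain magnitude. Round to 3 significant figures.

At s = jω = j151:
pole (s+151): 151 + j151 → |·| = √(151²+151²) = √45602 ≈ 213.55, ∠ = arctan(151/151) ≈ 45.00°
|L| = 20 / 213.55 ≈ 0.093655

0.0937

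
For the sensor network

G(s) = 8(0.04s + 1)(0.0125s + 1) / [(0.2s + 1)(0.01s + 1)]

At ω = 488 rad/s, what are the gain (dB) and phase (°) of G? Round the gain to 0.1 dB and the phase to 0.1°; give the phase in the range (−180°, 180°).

At ω = 488 rad/s:
zero (1 + j488·0.04) = 1 + j19.52 → |·| ≈ 19.546, ∠ ≈ 87.07°
zero (1 + j488·0.0125) = 1 + j6.1 → |·| ≈ 6.1814, ∠ ≈ 80.69°
pole (1 + j488·0.2) = 1 + j97.6 → |·| ≈ 97.605, ∠ ≈ 89.41°
pole (1 + j488·0.01) = 1 + j4.88 → |·| ≈ 4.9814, ∠ ≈ 78.42°
|G| = 8 · 19.546 · 6.1814 / (97.605 · 4.9814) ≈ 1.988
Gain = 20 log₁₀(1.988) ≈ 5.97 dB
∠G = (87.07° + 80.69°) − (89.41° + 78.42°) = -0.07°

6.0 dB, -0.1°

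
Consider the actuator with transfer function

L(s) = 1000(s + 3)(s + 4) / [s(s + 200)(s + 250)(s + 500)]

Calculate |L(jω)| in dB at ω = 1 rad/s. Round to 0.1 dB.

-65.7 dB

At s = jω = j1:
zero (s+3): 3 + j1 → |·| = √(3²+1²) = √10 ≈ 3.1623, ∠ = arctan(1/3) ≈ 18.43°
zero (s+4): 4 + j1 → |·| = √(4²+1²) = √17 ≈ 4.1231, ∠ = arctan(1/4) ≈ 14.04°
pole (s+200): 200 + j1 → |·| = √(200²+1²) = √40001 ≈ 200, ∠ = arctan(1/200) ≈ 0.29°
pole (s+250): 250 + j1 → |·| = √(250²+1²) = √62501 ≈ 250, ∠ = arctan(1/250) ≈ 0.23°
pole (s+500): 500 + j1 → |·| = √(500²+1²) = √250001 ≈ 500, ∠ = arctan(1/500) ≈ 0.11°
pole at origin: |s| = 1, ∠ = 90.00° (in denominator)
|L| = 1000 · 13.038 / 2.5e+07 ≈ 0.00052152
Gain = 20 log₁₀(0.00052152) ≈ -65.65 dB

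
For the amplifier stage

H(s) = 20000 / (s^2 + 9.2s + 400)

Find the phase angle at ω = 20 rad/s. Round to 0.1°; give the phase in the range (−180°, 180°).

-90.0°

At s = jω = j20:
quadratic: (j20)² + 9.2·j20 + 400 = 0 + j184 → |·| ≈ 184, ∠ ≈ 90.00°
∠H = 0.00° − 90.00° = -90.00°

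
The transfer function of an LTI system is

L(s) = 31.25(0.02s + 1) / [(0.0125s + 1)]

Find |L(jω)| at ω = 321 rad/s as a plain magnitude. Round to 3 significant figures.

49.1

At ω = 321 rad/s:
zero (1 + j321·0.02) = 1 + j6.42 → |·| ≈ 6.4974, ∠ ≈ 81.15°
pole (1 + j321·0.0125) = 1 + j4.0125 → |·| ≈ 4.1352, ∠ ≈ 76.01°
|L| = 31.25 · 6.4974 / (4.1352) ≈ 49.101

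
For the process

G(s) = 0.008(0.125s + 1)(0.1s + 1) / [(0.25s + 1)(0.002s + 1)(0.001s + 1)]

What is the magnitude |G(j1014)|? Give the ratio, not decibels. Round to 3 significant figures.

0.126

At ω = 1014 rad/s:
zero (1 + j1014·0.125) = 1 + j126.75 → |·| ≈ 126.75, ∠ ≈ 89.55°
zero (1 + j1014·0.1) = 1 + j101.4 → |·| ≈ 101.4, ∠ ≈ 89.43°
pole (1 + j1014·0.25) = 1 + j253.5 → |·| ≈ 253.5, ∠ ≈ 89.77°
pole (1 + j1014·0.002) = 1 + j2.028 → |·| ≈ 2.2611, ∠ ≈ 63.75°
pole (1 + j1014·0.001) = 1 + j1.014 → |·| ≈ 1.4241, ∠ ≈ 45.40°
|G| = 0.008 · 126.75 · 101.4 / (253.5 · 2.2611 · 1.4241) ≈ 0.12596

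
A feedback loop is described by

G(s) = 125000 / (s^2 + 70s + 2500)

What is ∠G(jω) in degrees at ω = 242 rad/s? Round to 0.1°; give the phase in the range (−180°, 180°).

-163.2°

At s = jω = j242:
quadratic: (j242)² + 70·j242 + 2500 = -56064 + j16940 → |·| ≈ 58567, ∠ ≈ 163.19°
∠G = 0.00° − 163.19° = -163.19°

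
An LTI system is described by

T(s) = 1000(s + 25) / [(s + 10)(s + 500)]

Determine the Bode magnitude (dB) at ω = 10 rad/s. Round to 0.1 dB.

11.6 dB

At s = jω = j10:
zero (s+25): 25 + j10 → |·| = √(25²+10²) = √725 ≈ 26.926, ∠ = arctan(10/25) ≈ 21.80°
pole (s+10): 10 + j10 → |·| = √(10²+10²) = √200 ≈ 14.142, ∠ = arctan(10/10) ≈ 45.00°
pole (s+500): 500 + j10 → |·| = √(500²+10²) = √250100 ≈ 500.1, ∠ = arctan(10/500) ≈ 1.15°
|T| = 1000 · 26.926 / 7072.4 ≈ 3.8072
Gain = 20 log₁₀(3.8072) ≈ 11.61 dB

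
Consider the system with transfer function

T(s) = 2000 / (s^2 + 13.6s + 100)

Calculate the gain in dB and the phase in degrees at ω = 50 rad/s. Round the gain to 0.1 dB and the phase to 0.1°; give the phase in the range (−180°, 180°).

-1.9 dB, -164.2°

At s = jω = j50:
quadratic: (j50)² + 13.6·j50 + 100 = -2400 + j680 → |·| ≈ 2494.5, ∠ ≈ 164.18°
|T| = 2000 / 2494.5 ≈ 0.80176
Gain = 20 log₁₀(0.80176) ≈ -1.92 dB
∠T = 0.00° − 164.18° = -164.18°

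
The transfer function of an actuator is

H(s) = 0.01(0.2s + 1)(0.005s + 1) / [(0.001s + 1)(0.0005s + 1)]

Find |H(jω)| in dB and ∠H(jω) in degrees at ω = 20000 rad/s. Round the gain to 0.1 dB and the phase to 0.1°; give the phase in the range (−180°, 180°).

26.0 dB, 8.0°

At ω = 20000 rad/s:
zero (1 + j20000·0.2) = 1 + j4000 → |·| ≈ 4000, ∠ ≈ 89.99°
zero (1 + j20000·0.005) = 1 + j100 → |·| ≈ 100, ∠ ≈ 89.43°
pole (1 + j20000·0.001) = 1 + j20 → |·| ≈ 20.025, ∠ ≈ 87.14°
pole (1 + j20000·0.0005) = 1 + j10 → |·| ≈ 10.05, ∠ ≈ 84.29°
|H| = 0.01 · 4000 · 100 / (20.025 · 10.05) ≈ 19.876
Gain = 20 log₁₀(19.876) ≈ 25.97 dB
∠H = (89.99° + 89.43°) − (87.14° + 84.29°) = 7.99°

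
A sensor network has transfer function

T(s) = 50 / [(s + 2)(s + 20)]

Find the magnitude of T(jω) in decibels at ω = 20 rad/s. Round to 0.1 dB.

At s = jω = j20:
pole (s+2): 2 + j20 → |·| = √(2²+20²) = √404 ≈ 20.1, ∠ = arctan(20/2) ≈ 84.29°
pole (s+20): 20 + j20 → |·| = √(20²+20²) = √800 ≈ 28.284, ∠ = arctan(20/20) ≈ 45.00°
|T| = 50 / 568.51 ≈ 0.087949
Gain = 20 log₁₀(0.087949) ≈ -21.12 dB

-21.1 dB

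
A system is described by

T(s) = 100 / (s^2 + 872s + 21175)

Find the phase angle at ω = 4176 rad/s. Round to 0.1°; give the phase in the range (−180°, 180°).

Substitute s = j4176:
Numerator: 100 = 100 + j0
Denominator: (j4176)^2 + 872(j4176) + 21175 = -17417801 + j3641472
|N| = √(100² + 0²) ≈ 100, ∠N ≈ 0.00°
|D| = √(17417801² + 3641472²) ≈ 1.7794e+07, ∠D ≈ 168.19°
∠T = 0.00° − 168.19° = -168.19°

-168.2°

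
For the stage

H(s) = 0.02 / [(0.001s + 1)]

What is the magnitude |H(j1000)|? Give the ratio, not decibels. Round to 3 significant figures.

At ω = 1000 rad/s:
pole (1 + j1000·0.001) = 1 + j1 → |·| ≈ 1.4142, ∠ ≈ 45.00°
|H| = 0.02 · 1 / (1.4142) ≈ 0.014142

0.0141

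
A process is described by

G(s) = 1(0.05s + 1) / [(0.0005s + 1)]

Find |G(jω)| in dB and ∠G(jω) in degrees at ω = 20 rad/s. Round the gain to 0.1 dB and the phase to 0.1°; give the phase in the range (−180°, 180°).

3.0 dB, 44.4°

At ω = 20 rad/s:
zero (1 + j20·0.05) = 1 + j1 → |·| ≈ 1.4142, ∠ ≈ 45.00°
pole (1 + j20·0.0005) = 1 + j0.01 → |·| ≈ 1, ∠ ≈ 0.57°
|G| = 1 · 1.4142 / (1) ≈ 1.4142
Gain = 20 log₁₀(1.4142) ≈ 3.01 dB
∠G = (45.00°) − (0.57°) = 44.43°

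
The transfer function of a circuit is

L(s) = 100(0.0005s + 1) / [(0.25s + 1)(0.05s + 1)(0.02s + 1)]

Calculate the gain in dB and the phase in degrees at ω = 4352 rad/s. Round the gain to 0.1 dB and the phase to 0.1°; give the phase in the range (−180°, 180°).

-98.7 dB, 156.3°

At ω = 4352 rad/s:
zero (1 + j4352·0.0005) = 1 + j2.176 → |·| ≈ 2.3948, ∠ ≈ 65.32°
pole (1 + j4352·0.25) = 1 + j1088 → |·| ≈ 1088, ∠ ≈ 89.95°
pole (1 + j4352·0.05) = 1 + j217.6 → |·| ≈ 217.6, ∠ ≈ 89.74°
pole (1 + j4352·0.02) = 1 + j87.04 → |·| ≈ 87.046, ∠ ≈ 89.34°
|L| = 100 · 2.3948 / (1088 · 217.6 · 87.046) ≈ 1.1621e-05
Gain = 20 log₁₀(1.1621e-05) ≈ -98.70 dB
∠L = (65.32°) − (89.95° + 89.74° + 89.34°) = -203.71° ≡ 156.29° (principal value)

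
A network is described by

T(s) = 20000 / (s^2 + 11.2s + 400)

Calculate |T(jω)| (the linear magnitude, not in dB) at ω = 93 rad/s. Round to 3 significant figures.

2.41

At s = jω = j93:
quadratic: (j93)² + 11.2·j93 + 400 = -8249 + j1041.6 → |·| ≈ 8314.5, ∠ ≈ 172.80°
|T| = 20000 / 8314.5 ≈ 2.4054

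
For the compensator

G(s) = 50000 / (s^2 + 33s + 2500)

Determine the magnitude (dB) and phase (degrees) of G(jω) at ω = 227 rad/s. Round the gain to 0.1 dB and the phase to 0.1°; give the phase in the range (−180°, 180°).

At s = jω = j227:
quadratic: (j227)² + 33·j227 + 2500 = -49029 + j7491 → |·| ≈ 49598, ∠ ≈ 171.31°
|G| = 50000 / 49598 ≈ 1.0081
Gain = 20 log₁₀(1.0081) ≈ 0.07 dB
∠G = 0.00° − 171.31° = -171.31°

0.1 dB, -171.3°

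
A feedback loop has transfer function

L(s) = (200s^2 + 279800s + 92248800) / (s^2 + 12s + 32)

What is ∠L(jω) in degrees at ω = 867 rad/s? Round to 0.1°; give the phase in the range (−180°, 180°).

-75.7°

Substitute s = j867:
Numerator: 200(j867)^2 + 279800(j867) + 92248800 = -58089000 + j242586600
Denominator: (j867)^2 + 12(j867) + 32 = -751657 + j10404
|N| = √(58089000² + 242586600²) ≈ 2.4944e+08, ∠N ≈ 103.47°
|D| = √(751657² + 10404²) ≈ 7.5173e+05, ∠D ≈ 179.21°
∠L = 103.47° − 179.21° = -75.74°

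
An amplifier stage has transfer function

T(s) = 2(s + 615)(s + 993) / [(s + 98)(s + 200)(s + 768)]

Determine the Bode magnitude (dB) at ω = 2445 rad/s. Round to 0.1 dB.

-61.3 dB

At s = jω = j2445:
zero (s+615): 615 + j2445 → |·| = √(615²+2445²) = √6356250 ≈ 2521.2, ∠ = arctan(2445/615) ≈ 75.88°
zero (s+993): 993 + j2445 → |·| = √(993²+2445²) = √6964074 ≈ 2639, ∠ = arctan(2445/993) ≈ 67.90°
pole (s+98): 98 + j2445 → |·| = √(98²+2445²) = √5987629 ≈ 2447, ∠ = arctan(2445/98) ≈ 87.70°
pole (s+200): 200 + j2445 → |·| = √(200²+2445²) = √6018025 ≈ 2453.2, ∠ = arctan(2445/200) ≈ 85.32°
pole (s+768): 768 + j2445 → |·| = √(768²+2445²) = √6567849 ≈ 2562.8, ∠ = arctan(2445/768) ≈ 72.56°
|T| = 2 · 6.6534e+06 / 1.5384e+10 ≈ 0.00086498
Gain = 20 log₁₀(0.00086498) ≈ -61.26 dB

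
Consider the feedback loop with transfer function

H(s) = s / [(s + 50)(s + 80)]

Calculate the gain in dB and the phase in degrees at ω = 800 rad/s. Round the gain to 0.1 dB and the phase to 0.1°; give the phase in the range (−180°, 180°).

At s = jω = j800:
zero at origin: s = j800 → |·| = 800, ∠ = 90.00°
pole (s+50): 50 + j800 → |·| = √(50²+800²) = √642500 ≈ 801.56, ∠ = arctan(800/50) ≈ 86.42°
pole (s+80): 80 + j800 → |·| = √(80²+800²) = √646400 ≈ 803.99, ∠ = arctan(800/80) ≈ 84.29°
|H| = 1 · 800 / 6.4445e+05 ≈ 0.0012414
Gain = 20 log₁₀(0.0012414) ≈ -58.12 dB
∠H = 90.00° − 170.71° = -80.71°

-58.1 dB, -80.7°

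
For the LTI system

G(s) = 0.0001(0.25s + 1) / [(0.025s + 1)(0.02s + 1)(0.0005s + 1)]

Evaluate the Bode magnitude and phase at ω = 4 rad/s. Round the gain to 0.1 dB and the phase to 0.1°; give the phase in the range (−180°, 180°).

At ω = 4 rad/s:
zero (1 + j4·0.25) = 1 + j1 → |·| ≈ 1.4142, ∠ ≈ 45.00°
pole (1 + j4·0.025) = 1 + j0.1 → |·| ≈ 1.005, ∠ ≈ 5.71°
pole (1 + j4·0.02) = 1 + j0.08 → |·| ≈ 1.0032, ∠ ≈ 4.57°
pole (1 + j4·0.0005) = 1 + j0.002 → |·| ≈ 1, ∠ ≈ 0.11°
|G| = 0.0001 · 1.4142 / (1.005 · 1.0032 · 1) ≈ 0.00014027
Gain = 20 log₁₀(0.00014027) ≈ -77.06 dB
∠G = (45.00°) − (5.71° + 4.57° + 0.11°) = 34.61°

-77.1 dB, 34.6°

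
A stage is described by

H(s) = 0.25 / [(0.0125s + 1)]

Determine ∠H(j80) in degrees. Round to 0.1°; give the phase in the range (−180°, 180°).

At ω = 80 rad/s:
pole (1 + j80·0.0125) = 1 + j1 → |·| ≈ 1.4142, ∠ ≈ 45.00°
∠H = (0°) − (45.00°) = -45.00°

-45.0°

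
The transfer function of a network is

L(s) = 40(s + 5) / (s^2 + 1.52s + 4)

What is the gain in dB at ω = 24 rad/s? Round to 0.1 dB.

4.7 dB

At s = jω = j24:
zero (s+5): 5 + j24 → |·| = √(5²+24²) = √601 ≈ 24.515, ∠ = arctan(24/5) ≈ 78.23°
quadratic: (j24)² + 1.52·j24 + 4 = -572 + j36.48 → |·| ≈ 573.16, ∠ ≈ 176.35°
|L| = 40 · 24.515 / 573.16 ≈ 1.7109
Gain = 20 log₁₀(1.7109) ≈ 4.66 dB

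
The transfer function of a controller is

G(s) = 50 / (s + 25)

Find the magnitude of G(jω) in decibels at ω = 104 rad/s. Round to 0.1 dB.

At s = jω = j104:
pole (s+25): 25 + j104 → |·| = √(25²+104²) = √11441 ≈ 106.96, ∠ = arctan(104/25) ≈ 76.48°
|G| = 50 / 106.96 ≈ 0.46746
Gain = 20 log₁₀(0.46746) ≈ -6.61 dB

-6.6 dB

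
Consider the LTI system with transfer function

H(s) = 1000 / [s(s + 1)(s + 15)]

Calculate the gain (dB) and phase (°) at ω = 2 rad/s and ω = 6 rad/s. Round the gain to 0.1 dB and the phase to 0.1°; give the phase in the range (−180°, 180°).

ω = 2: 23.4 dB, -161.0°; ω = 6: 4.6 dB, 167.7°

At s = jω = j2:
pole (s+1): 1 + j2 → |·| = √(1²+2²) = √5 ≈ 2.2361, ∠ = arctan(2/1) ≈ 63.43°
pole (s+15): 15 + j2 → |·| = √(15²+2²) = √229 ≈ 15.133, ∠ = arctan(2/15) ≈ 7.59°
pole at origin: |s| = 2, ∠ = 90.00° (in denominator)
|H| = 1000 / 67.678 ≈ 14.776
Gain = 20 log₁₀(14.776) ≈ 23.39 dB
∠H = 0.00° − 161.02° = -161.02°

At s = jω = j6:
pole (s+1): 1 + j6 → |·| = √(1²+6²) = √37 ≈ 6.0828, ∠ = arctan(6/1) ≈ 80.54°
pole (s+15): 15 + j6 → |·| = √(15²+6²) = √261 ≈ 16.155, ∠ = arctan(6/15) ≈ 21.80°
pole at origin: |s| = 6, ∠ = 90.00° (in denominator)
|H| = 1000 / 589.61 ≈ 1.696
Gain = 20 log₁₀(1.696) ≈ 4.59 dB
∠H = 0.00° − 192.34° = -192.34° ≡ 167.66° (principal value)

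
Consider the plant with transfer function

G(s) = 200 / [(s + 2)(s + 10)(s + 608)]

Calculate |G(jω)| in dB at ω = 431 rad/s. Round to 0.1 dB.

-116.8 dB

At s = jω = j431:
pole (s+2): 2 + j431 → |·| = √(2²+431²) = √185765 ≈ 431, ∠ = arctan(431/2) ≈ 89.73°
pole (s+10): 10 + j431 → |·| = √(10²+431²) = √185861 ≈ 431.12, ∠ = arctan(431/10) ≈ 88.67°
pole (s+608): 608 + j431 → |·| = √(608²+431²) = √555425 ≈ 745.27, ∠ = arctan(431/608) ≈ 35.33°
|G| = 200 / 1.3848e+08 ≈ 1.4443e-06
Gain = 20 log₁₀(1.4443e-06) ≈ -116.81 dB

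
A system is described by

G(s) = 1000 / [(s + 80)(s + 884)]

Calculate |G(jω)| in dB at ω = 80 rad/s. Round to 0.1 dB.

At s = jω = j80:
pole (s+80): 80 + j80 → |·| = √(80²+80²) = √12800 ≈ 113.14, ∠ = arctan(80/80) ≈ 45.00°
pole (s+884): 884 + j80 → |·| = √(884²+80²) = √787856 ≈ 887.61, ∠ = arctan(80/884) ≈ 5.17°
|G| = 1000 / 1.0042e+05 ≈ 0.0099582
Gain = 20 log₁₀(0.0099582) ≈ -40.04 dB

-40.0 dB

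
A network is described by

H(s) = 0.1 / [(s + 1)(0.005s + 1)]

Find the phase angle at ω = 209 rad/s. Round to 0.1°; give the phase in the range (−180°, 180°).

-136.0°

At ω = 209 rad/s:
pole (1 + j209·1) = 1 + j209 → |·| ≈ 209, ∠ ≈ 89.73°
pole (1 + j209·0.005) = 1 + j1.045 → |·| ≈ 1.4464, ∠ ≈ 46.26°
∠H = (0°) − (89.73° + 46.26°) = -135.99°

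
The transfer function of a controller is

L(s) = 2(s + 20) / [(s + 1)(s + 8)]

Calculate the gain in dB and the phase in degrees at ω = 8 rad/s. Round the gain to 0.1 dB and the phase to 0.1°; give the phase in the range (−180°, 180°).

At s = jω = j8:
zero (s+20): 20 + j8 → |·| = √(20²+8²) = √464 ≈ 21.541, ∠ = arctan(8/20) ≈ 21.80°
pole (s+1): 1 + j8 → |·| = √(1²+8²) = √65 ≈ 8.0623, ∠ = arctan(8/1) ≈ 82.87°
pole (s+8): 8 + j8 → |·| = √(8²+8²) = √128 ≈ 11.314, ∠ = arctan(8/8) ≈ 45.00°
|L| = 2 · 21.541 / 91.217 ≈ 0.4723
Gain = 20 log₁₀(0.4723) ≈ -6.52 dB
∠L = 21.80° − 127.87° = -106.07°

-6.5 dB, -106.1°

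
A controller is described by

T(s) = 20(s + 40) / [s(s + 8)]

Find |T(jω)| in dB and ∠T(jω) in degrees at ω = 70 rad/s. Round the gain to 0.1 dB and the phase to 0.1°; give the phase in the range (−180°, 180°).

-9.7 dB, -113.2°

At s = jω = j70:
zero (s+40): 40 + j70 → |·| = √(40²+70²) = √6500 ≈ 80.623, ∠ = arctan(70/40) ≈ 60.26°
pole (s+8): 8 + j70 → |·| = √(8²+70²) = √4964 ≈ 70.456, ∠ = arctan(70/8) ≈ 83.48°
pole at origin: |s| = 70, ∠ = 90.00° (in denominator)
|T| = 20 · 80.623 / 4931.9 ≈ 0.32694
Gain = 20 log₁₀(0.32694) ≈ -9.71 dB
∠T = 60.26° − 173.48° = -113.22°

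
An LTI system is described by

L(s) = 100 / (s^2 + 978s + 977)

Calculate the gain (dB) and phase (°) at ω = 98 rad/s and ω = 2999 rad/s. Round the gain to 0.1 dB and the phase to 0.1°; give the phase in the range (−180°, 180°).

ω = 98: -59.7 dB, -95.1°; ω = 2999: -99.5 dB, -161.9°

Substitute s = j98:
Numerator: 100 = 100 + j0
Denominator: (j98)^2 + 978(j98) + 977 = -8627 + j95844
|N| = √(100² + 0²) ≈ 100, ∠N ≈ 0.00°
|D| = √(8627² + 95844²) ≈ 96231, ∠D ≈ 95.14°
|L| = 100 / 96231 ≈ 0.0010392
Gain = 20 log₁₀(0.0010392) ≈ -59.67 dB
∠L = 0.00° − 95.14° = -95.14°

Substitute s = j2999:
Numerator: 100 = 100 + j0
Denominator: (j2999)^2 + 978(j2999) + 977 = -8993024 + j2933022
|N| = √(100² + 0²) ≈ 100, ∠N ≈ 0.00°
|D| = √(8993024² + 2933022²) ≈ 9.4592e+06, ∠D ≈ 161.94°
|L| = 100 / 9.4592e+06 ≈ 1.0572e-05
Gain = 20 log₁₀(1.0572e-05) ≈ -99.52 dB
∠L = 0.00° − 161.94° = -161.94°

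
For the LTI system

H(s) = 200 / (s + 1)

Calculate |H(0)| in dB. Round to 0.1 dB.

46.0 dB

H(0) = 200 / 1 = 200
20 log₁₀(200) ≈ 46.02 dB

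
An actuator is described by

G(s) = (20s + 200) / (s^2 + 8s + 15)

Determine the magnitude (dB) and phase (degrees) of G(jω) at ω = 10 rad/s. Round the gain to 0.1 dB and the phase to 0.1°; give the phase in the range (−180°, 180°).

Substitute s = j10:
Numerator: 20(j10) + 200 = 200 + j200
Denominator: (j10)^2 + 8(j10) + 15 = -85 + j80
|N| = √(200² + 200²) ≈ 282.84, ∠N ≈ 45.00°
|D| = √(85² + 80²) ≈ 116.73, ∠D ≈ 136.74°
|G| = 282.84 / 116.73 ≈ 2.423
Gain = 20 log₁₀(2.423) ≈ 7.69 dB
∠G = 45.00° − 136.74° = -91.74°

7.7 dB, -91.7°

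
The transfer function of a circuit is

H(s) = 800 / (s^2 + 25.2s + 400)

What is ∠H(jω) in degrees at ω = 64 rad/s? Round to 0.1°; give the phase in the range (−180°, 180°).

At s = jω = j64:
quadratic: (j64)² + 25.2·j64 + 400 = -3696 + j1612.8 → |·| ≈ 4032.6, ∠ ≈ 156.43°
∠H = 0.00° − 156.43° = -156.43°

-156.4°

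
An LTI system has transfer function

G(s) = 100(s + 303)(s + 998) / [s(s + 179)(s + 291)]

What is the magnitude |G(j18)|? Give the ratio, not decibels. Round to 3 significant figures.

At s = jω = j18:
zero (s+303): 303 + j18 → |·| = √(303²+18²) = √92133 ≈ 303.53, ∠ = arctan(18/303) ≈ 3.40°
zero (s+998): 998 + j18 → |·| = √(998²+18²) = √996328 ≈ 998.16, ∠ = arctan(18/998) ≈ 1.03°
pole (s+179): 179 + j18 → |·| = √(179²+18²) = √32365 ≈ 179.9, ∠ = arctan(18/179) ≈ 5.74°
pole (s+291): 291 + j18 → |·| = √(291²+18²) = √85005 ≈ 291.56, ∠ = arctan(18/291) ≈ 3.54°
pole at origin: |s| = 18, ∠ = 90.00° (in denominator)
|G| = 100 · 3.0297e+05 / 9.4413e+05 ≈ 32.09

32.1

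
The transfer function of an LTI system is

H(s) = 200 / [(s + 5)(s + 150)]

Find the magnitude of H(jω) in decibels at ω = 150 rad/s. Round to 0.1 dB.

-44.0 dB

At s = jω = j150:
pole (s+5): 5 + j150 → |·| = √(5²+150²) = √22525 ≈ 150.08, ∠ = arctan(150/5) ≈ 88.09°
pole (s+150): 150 + j150 → |·| = √(150²+150²) = √45000 ≈ 212.13, ∠ = arctan(150/150) ≈ 45.00°
|H| = 200 / 31836 ≈ 0.0062822
Gain = 20 log₁₀(0.0062822) ≈ -44.04 dB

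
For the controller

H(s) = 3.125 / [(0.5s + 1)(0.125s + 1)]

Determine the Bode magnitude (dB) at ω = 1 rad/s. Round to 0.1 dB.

8.9 dB

At ω = 1 rad/s:
pole (1 + j1·0.5) = 1 + j0.5 → |·| ≈ 1.118, ∠ ≈ 26.57°
pole (1 + j1·0.125) = 1 + j0.125 → |·| ≈ 1.0078, ∠ ≈ 7.13°
|H| = 3.125 · 1 / (1.118 · 1.0078) ≈ 2.7735
Gain = 20 log₁₀(2.7735) ≈ 8.86 dB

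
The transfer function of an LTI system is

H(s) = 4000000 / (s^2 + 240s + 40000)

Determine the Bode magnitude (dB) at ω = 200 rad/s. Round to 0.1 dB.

38.4 dB

At s = jω = j200:
quadratic: (j200)² + 240·j200 + 40000 = 0 + j48000 → |·| ≈ 48000, ∠ ≈ 90.00°
|H| = 4000000 / 48000 ≈ 83.333
Gain = 20 log₁₀(83.333) ≈ 38.42 dB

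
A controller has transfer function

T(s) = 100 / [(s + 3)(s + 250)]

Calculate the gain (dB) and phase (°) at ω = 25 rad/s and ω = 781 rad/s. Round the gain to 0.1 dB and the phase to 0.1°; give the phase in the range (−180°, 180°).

ω = 25: -36.0 dB, -88.9°; ω = 781: -76.1 dB, -162.0°

At s = jω = j25:
pole (s+3): 3 + j25 → |·| = √(3²+25²) = √634 ≈ 25.179, ∠ = arctan(25/3) ≈ 83.16°
pole (s+250): 250 + j25 → |·| = √(250²+25²) = √63125 ≈ 251.25, ∠ = arctan(25/250) ≈ 5.71°
|T| = 100 / 6326.2 ≈ 0.015807
Gain = 20 log₁₀(0.015807) ≈ -36.02 dB
∠T = 0.00° − 88.87° = -88.87°

At s = jω = j781:
pole (s+3): 3 + j781 → |·| = √(3²+781²) = √609970 ≈ 781.01, ∠ = arctan(781/3) ≈ 89.78°
pole (s+250): 250 + j781 → |·| = √(250²+781²) = √672461 ≈ 820.04, ∠ = arctan(781/250) ≈ 72.25°
|T| = 100 / 6.4046e+05 ≈ 0.00015614
Gain = 20 log₁₀(0.00015614) ≈ -76.13 dB
∠T = 0.00° − 162.03° = -162.03°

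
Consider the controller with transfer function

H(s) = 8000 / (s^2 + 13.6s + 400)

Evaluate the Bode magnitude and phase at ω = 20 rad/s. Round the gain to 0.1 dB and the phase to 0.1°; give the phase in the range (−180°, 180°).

29.4 dB, -90.0°

At s = jω = j20:
quadratic: (j20)² + 13.6·j20 + 400 = 0 + j272 → |·| ≈ 272, ∠ ≈ 90.00°
|H| = 8000 / 272 ≈ 29.412
Gain = 20 log₁₀(29.412) ≈ 29.37 dB
∠H = 0.00° − 90.00° = -90.00°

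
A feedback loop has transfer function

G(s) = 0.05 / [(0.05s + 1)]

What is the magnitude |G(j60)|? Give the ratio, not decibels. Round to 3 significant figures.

0.0158

At ω = 60 rad/s:
pole (1 + j60·0.05) = 1 + j3 → |·| ≈ 3.1623, ∠ ≈ 71.57°
|G| = 0.05 · 1 / (3.1623) ≈ 0.015811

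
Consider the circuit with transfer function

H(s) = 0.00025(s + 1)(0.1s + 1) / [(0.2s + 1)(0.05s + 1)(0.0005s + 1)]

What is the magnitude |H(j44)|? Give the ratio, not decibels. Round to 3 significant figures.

At ω = 44 rad/s:
zero (1 + j44·1) = 1 + j44 → |·| ≈ 44.011, ∠ ≈ 88.70°
zero (1 + j44·0.1) = 1 + j4.4 → |·| ≈ 4.5122, ∠ ≈ 77.20°
pole (1 + j44·0.2) = 1 + j8.8 → |·| ≈ 8.8566, ∠ ≈ 83.52°
pole (1 + j44·0.05) = 1 + j2.2 → |·| ≈ 2.4166, ∠ ≈ 65.56°
pole (1 + j44·0.0005) = 1 + j0.022 → |·| ≈ 1.0002, ∠ ≈ 1.26°
|H| = 0.00025 · 44.011 · 4.5122 / (8.8566 · 2.4166 · 1.0002) ≈ 0.0023192

0.00232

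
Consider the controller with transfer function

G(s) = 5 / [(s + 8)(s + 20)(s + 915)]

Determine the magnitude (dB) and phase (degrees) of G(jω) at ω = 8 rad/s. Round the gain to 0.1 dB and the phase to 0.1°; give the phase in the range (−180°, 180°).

-93.0 dB, -67.3°

At s = jω = j8:
pole (s+8): 8 + j8 → |·| = √(8²+8²) = √128 ≈ 11.314, ∠ = arctan(8/8) ≈ 45.00°
pole (s+20): 20 + j8 → |·| = √(20²+8²) = √464 ≈ 21.541, ∠ = arctan(8/20) ≈ 21.80°
pole (s+915): 915 + j8 → |·| = √(915²+8²) = √837289 ≈ 915.03, ∠ = arctan(8/915) ≈ 0.50°
|G| = 5 / 2.2301e+05 ≈ 2.2421e-05
Gain = 20 log₁₀(2.2421e-05) ≈ -92.99 dB
∠G = 0.00° − 67.30° = -67.30°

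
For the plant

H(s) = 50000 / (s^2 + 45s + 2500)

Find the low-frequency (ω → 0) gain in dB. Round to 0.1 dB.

H(0) = 50000 / 2500 = 20
20 log₁₀(20) ≈ 26.02 dB

26.0 dB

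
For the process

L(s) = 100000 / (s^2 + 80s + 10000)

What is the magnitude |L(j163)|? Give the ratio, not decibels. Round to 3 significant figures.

At s = jω = j163:
quadratic: (j163)² + 80·j163 + 10000 = -16569 + j13040 → |·| ≈ 21085, ∠ ≈ 141.80°
|L| = 100000 / 21085 ≈ 4.7427

4.74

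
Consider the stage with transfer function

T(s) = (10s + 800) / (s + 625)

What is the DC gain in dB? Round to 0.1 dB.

T(0) = 800 / 625 = 1.28
20 log₁₀(1.28) ≈ 2.14 dB

2.1 dB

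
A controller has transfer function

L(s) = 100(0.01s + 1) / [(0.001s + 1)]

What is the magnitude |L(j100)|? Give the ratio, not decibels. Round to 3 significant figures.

141

At ω = 100 rad/s:
zero (1 + j100·0.01) = 1 + j1 → |·| ≈ 1.4142, ∠ ≈ 45.00°
pole (1 + j100·0.001) = 1 + j0.1 → |·| ≈ 1.005, ∠ ≈ 5.71°
|L| = 100 · 1.4142 / (1.005) ≈ 140.72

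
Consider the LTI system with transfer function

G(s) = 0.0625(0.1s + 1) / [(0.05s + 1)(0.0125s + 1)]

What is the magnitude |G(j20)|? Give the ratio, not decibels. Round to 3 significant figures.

0.0959

At ω = 20 rad/s:
zero (1 + j20·0.1) = 1 + j2 → |·| ≈ 2.2361, ∠ ≈ 63.43°
pole (1 + j20·0.05) = 1 + j1 → |·| ≈ 1.4142, ∠ ≈ 45.00°
pole (1 + j20·0.0125) = 1 + j0.25 → |·| ≈ 1.0308, ∠ ≈ 14.04°
|G| = 0.0625 · 2.2361 / (1.4142 · 1.0308) ≈ 0.095871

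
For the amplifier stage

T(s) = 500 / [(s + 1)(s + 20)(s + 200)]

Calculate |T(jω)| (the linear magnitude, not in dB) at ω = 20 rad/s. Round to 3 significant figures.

0.00439

At s = jω = j20:
pole (s+1): 1 + j20 → |·| = √(1²+20²) = √401 ≈ 20.025, ∠ = arctan(20/1) ≈ 87.14°
pole (s+20): 20 + j20 → |·| = √(20²+20²) = √800 ≈ 28.284, ∠ = arctan(20/20) ≈ 45.00°
pole (s+200): 200 + j20 → |·| = √(200²+20²) = √40400 ≈ 201, ∠ = arctan(20/200) ≈ 5.71°
|T| = 500 / 1.1384e+05 ≈ 0.0043921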